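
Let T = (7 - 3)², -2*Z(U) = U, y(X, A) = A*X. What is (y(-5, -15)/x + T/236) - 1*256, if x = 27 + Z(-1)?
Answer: -164330/649 ≈ -253.20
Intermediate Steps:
Z(U) = -U/2
T = 16 (T = 4² = 16)
x = 55/2 (x = 27 - ½*(-1) = 27 + ½ = 55/2 ≈ 27.500)
(y(-5, -15)/x + T/236) - 1*256 = ((-15*(-5))/(55/2) + 16/236) - 1*256 = (75*(2/55) + 16*(1/236)) - 256 = (30/11 + 4/59) - 256 = 1814/649 - 256 = -164330/649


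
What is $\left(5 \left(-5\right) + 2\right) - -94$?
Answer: $71$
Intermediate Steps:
$\left(5 \left(-5\right) + 2\right) - -94 = \left(-25 + 2\right) + 94 = -23 + 94 = 71$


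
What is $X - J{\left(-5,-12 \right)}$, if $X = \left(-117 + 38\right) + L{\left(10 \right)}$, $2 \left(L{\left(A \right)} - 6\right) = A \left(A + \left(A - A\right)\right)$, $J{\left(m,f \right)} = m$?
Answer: $-18$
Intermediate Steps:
$L{\left(A \right)} = 6 + \frac{A^{2}}{2}$ ($L{\left(A \right)} = 6 + \frac{A \left(A + \left(A - A\right)\right)}{2} = 6 + \frac{A \left(A + 0\right)}{2} = 6 + \frac{A A}{2} = 6 + \frac{A^{2}}{2}$)
$X = -23$ ($X = \left(-117 + 38\right) + \left(6 + \frac{10^{2}}{2}\right) = -79 + \left(6 + \frac{1}{2} \cdot 100\right) = -79 + \left(6 + 50\right) = -79 + 56 = -23$)
$X - J{\left(-5,-12 \right)} = -23 - -5 = -23 + 5 = -18$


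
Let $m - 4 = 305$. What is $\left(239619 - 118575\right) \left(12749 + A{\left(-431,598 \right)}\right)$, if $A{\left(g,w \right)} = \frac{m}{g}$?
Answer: $\frac{665077468440}{431} \approx 1.5431 \cdot 10^{9}$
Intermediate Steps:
$m = 309$ ($m = 4 + 305 = 309$)
$A{\left(g,w \right)} = \frac{309}{g}$
$\left(239619 - 118575\right) \left(12749 + A{\left(-431,598 \right)}\right) = \left(239619 - 118575\right) \left(12749 + \frac{309}{-431}\right) = 121044 \left(12749 + 309 \left(- \frac{1}{431}\right)\right) = 121044 \left(12749 - \frac{309}{431}\right) = 121044 \cdot \frac{5494510}{431} = \frac{665077468440}{431}$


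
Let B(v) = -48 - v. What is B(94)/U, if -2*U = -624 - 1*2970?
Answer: -142/1797 ≈ -0.079021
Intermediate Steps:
U = 1797 (U = -(-624 - 1*2970)/2 = -(-624 - 2970)/2 = -½*(-3594) = 1797)
B(94)/U = (-48 - 1*94)/1797 = (-48 - 94)*(1/1797) = -142*1/1797 = -142/1797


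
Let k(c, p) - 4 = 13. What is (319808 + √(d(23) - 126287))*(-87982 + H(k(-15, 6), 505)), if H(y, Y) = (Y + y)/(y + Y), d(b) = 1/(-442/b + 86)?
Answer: -28137027648 - 29327*I*√1163860854/32 ≈ -2.8137e+10 - 3.1266e+7*I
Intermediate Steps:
k(c, p) = 17 (k(c, p) = 4 + 13 = 17)
d(b) = 1/(86 - 442/b)
H(y, Y) = 1 (H(y, Y) = (Y + y)/(Y + y) = 1)
(319808 + √(d(23) - 126287))*(-87982 + H(k(-15, 6), 505)) = (319808 + √((½)*23/(-221 + 43*23) - 126287))*(-87982 + 1) = (319808 + √((½)*23/(-221 + 989) - 126287))*(-87981) = (319808 + √((½)*23/768 - 126287))*(-87981) = (319808 + √((½)*23*(1/768) - 126287))*(-87981) = (319808 + √(23/1536 - 126287))*(-87981) = (319808 + √(-193976809/1536))*(-87981) = (319808 + I*√1163860854/96)*(-87981) = -28137027648 - 29327*I*√1163860854/32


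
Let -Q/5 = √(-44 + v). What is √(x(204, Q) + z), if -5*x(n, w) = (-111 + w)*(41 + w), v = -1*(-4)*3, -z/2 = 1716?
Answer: √(-59045 - 7000*I*√2)/5 ≈ 4.0599 - 48.768*I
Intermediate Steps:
z = -3432 (z = -2*1716 = -3432)
v = 12 (v = 4*3 = 12)
Q = -20*I*√2 (Q = -5*√(-44 + 12) = -20*I*√2 ≈ -28.284*I)
x(n, w) = -(-111 + w)*(41 + w)/5
√(x(204, Q) + z) = √((4551/5 + 14*(-20*I*√2) - (-20*I*√2)²/5) - 3432) = √((4551/5 - 280*I*√2 - ⅕*(-800)) - 3432) = √((4551/5 - 280*I*√2 + 160) - 3432) = √((5351/5 - 280*I*√2) - 3432) = √(-11809/5 - 280*I*√2)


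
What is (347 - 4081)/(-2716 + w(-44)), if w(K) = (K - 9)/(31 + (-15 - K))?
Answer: 224040/163013 ≈ 1.3744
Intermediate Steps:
w(K) = (-9 + K)/(16 - K)
(347 - 4081)/(-2716 + w(-44)) = (347 - 4081)/(-2716 + (9 - 1*(-44))/(-16 - 44)) = -3734/(-2716 + (9 + 44)/(-60)) = -3734/(-2716 - 1/60*53) = -3734/(-2716 - 53/60) = -3734/(-163013/60) = -3734*(-60/163013) = 224040/163013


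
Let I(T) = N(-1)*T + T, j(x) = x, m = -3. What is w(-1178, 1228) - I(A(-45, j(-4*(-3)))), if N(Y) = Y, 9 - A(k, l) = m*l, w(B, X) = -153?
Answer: -153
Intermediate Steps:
A(k, l) = 9 + 3*l (A(k, l) = 9 - (-3)*l = 9 + 3*l)
I(T) = 0 (I(T) = -T + T = 0)
w(-1178, 1228) - I(A(-45, j(-4*(-3)))) = -153 - 1*0 = -153 + 0 = -153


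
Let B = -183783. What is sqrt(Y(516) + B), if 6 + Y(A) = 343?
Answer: 37*I*sqrt(134) ≈ 428.31*I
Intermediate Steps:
Y(A) = 337 (Y(A) = -6 + 343 = 337)
sqrt(Y(516) + B) = sqrt(337 - 183783) = sqrt(-183446) = 37*I*sqrt(134)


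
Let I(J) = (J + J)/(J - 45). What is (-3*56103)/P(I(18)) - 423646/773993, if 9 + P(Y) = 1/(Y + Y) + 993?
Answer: -348497857690/2030183639 ≈ -171.66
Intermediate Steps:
I(J) = 2*J/(-45 + J) (I(J) = (2*J)/(-45 + J) = 2*J/(-45 + J))
P(Y) = 984 + 1/(2*Y) (P(Y) = -9 + (1/(Y + Y) + 993) = -9 + (1/(2*Y) + 993) = -9 + (993 + 1/(2*Y)) = 984 + 1/(2*Y))
(-3*56103)/P(I(18)) - 423646/773993 = (-3*56103)/(984 + 1/(2*((2*18/(-45 + 18))))) - 423646/773993 = -168309/(984 + 1/(2*((2*18/(-27))))) - 423646*1/773993 = -168309/(984 + 1/(2*((2*18*(-1/27))))) - 423646/773993 = -168309/(984 + 1/(2*(-4/3))) - 423646/773993 = -168309/(984 + (½)*(-¾)) - 423646/773993 = -168309/(984 - 3/8) - 423646/773993 = -168309/7869/8 - 423646/773993 = -168309*8/7869 - 423646/773993 = -448824/2623 - 423646/773993 = -348497857690/2030183639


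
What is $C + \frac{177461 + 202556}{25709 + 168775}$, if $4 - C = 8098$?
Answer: $- \frac{1573773479}{194484} \approx -8092.0$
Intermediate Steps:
$C = -8094$ ($C = 4 - 8098 = -8094$)
$C + \frac{177461 + 202556}{25709 + 168775} = -8094 + \frac{177461 + 202556}{25709 + 168775} = -8094 + \frac{380017}{194484} = - \frac{1573773479}{194484}$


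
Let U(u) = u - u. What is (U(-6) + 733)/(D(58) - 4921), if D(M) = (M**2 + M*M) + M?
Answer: 733/1865 ≈ 0.39303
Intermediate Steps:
D(M) = M + 2*M**2 (D(M) = (M**2 + M**2) + M = 2*M**2 + M = M + 2*M**2)
U(u) = 0
(U(-6) + 733)/(D(58) - 4921) = (0 + 733)/(58*(1 + 2*58) - 4921) = 733/(58*(1 + 116) - 4921) = 733/(58*117 - 4921) = 733/(6786 - 4921) = 733/1865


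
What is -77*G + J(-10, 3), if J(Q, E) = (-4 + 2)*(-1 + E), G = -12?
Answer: 920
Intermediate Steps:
J(Q, E) = 2 - 2*E (J(Q, E) = -2*(-1 + E) = 2 - 2*E)
-77*G + J(-10, 3) = -77*(-12) + (2 - 2*3) = 924 + (2 - 6) = 924 - 4 = 920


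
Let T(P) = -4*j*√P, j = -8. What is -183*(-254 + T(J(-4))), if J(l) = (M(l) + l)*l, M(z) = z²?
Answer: 46482 - 23424*I*√3 ≈ 46482.0 - 40572.0*I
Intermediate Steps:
J(l) = l*(l + l²) (J(l) = (l² + l)*l = (l + l²)*l = l*(l + l²))
T(P) = 32*√P (T(P) = -(-32)*√P = 32*√P)
-183*(-254 + T(J(-4))) = -183*(-254 + 32*√((-4)²*(1 - 4))) = -183*(-254 + 32*√(16*(-3))) = -183*(-254 + 32*√(-48)) = -183*(-254 + 32*(4*I*√3)) = -183*(-254 + 128*I*√3) = 46482 - 23424*I*√3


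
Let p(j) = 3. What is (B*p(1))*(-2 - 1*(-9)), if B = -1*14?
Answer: -294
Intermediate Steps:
B = -14
(B*p(1))*(-2 - 1*(-9)) = (-14*3)*(-2 - 1*(-9)) = -42*(-2 + 9) = -42*7 = -294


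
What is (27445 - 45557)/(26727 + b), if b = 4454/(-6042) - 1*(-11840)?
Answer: -6839544/14563585 ≈ -0.46963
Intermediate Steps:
b = 35766413/3021 (b = 4454*(-1/6042) + 11840 = -2227/3021 + 11840 = 35766413/3021 ≈ 11839.)
(27445 - 45557)/(26727 + b) = (27445 - 45557)/(26727 + 35766413/3021) = -18112/116508680/3021 = -18112*3021/116508680 = -6839544/14563585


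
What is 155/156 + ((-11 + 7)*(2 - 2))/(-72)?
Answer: 155/156 ≈ 0.99359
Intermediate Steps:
155/156 + ((-11 + 7)*(2 - 2))/(-72) = 155*(1/156) - 4*0*(-1/72) = 155/156 + 0*(-1/72) = 155/156 + 0 = 155/156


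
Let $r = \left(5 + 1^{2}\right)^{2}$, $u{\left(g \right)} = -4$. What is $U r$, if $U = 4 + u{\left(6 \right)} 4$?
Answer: $-432$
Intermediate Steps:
$r = 36$ ($r = \left(5 + 1\right)^{2} = 6^{2} = 36$)
$U = -12$ ($U = 4 - 16 = -12$)
$U r = \left(-12\right) 36 = -432$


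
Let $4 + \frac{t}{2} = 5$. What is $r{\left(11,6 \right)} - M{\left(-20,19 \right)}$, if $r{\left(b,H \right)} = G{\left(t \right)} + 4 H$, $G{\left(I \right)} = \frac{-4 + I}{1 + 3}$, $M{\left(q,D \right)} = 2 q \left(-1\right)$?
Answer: $- \frac{33}{2} \approx -16.5$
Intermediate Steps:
$t = 2$ ($t = -8 + 2 \cdot 5 = -8 + 10 = 2$)
$M{\left(q,D \right)} = - 2 q$
$G{\left(I \right)} = -1 + \frac{I}{4}$ ($G{\left(I \right)} = \frac{-4 + I}{4} = \left(-4 + I\right) \frac{1}{4} = -1 + \frac{I}{4}$)
$r{\left(b,H \right)} = - \frac{1}{2} + 4 H$ ($r{\left(b,H \right)} = \left(-1 + \frac{1}{4} \cdot 2\right) + 4 H = \left(-1 + \frac{1}{2}\right) + 4 H = - \frac{1}{2} + 4 H$)
$r{\left(11,6 \right)} - M{\left(-20,19 \right)} = \left(- \frac{1}{2} + 4 \cdot 6\right) - \left(-2\right) \left(-20\right) = \left(- \frac{1}{2} + 24\right) - 40 = \frac{47}{2} - 40 = - \frac{33}{2}$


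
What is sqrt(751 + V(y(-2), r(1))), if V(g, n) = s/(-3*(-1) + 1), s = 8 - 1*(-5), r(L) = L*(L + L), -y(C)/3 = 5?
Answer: sqrt(3017)/2 ≈ 27.464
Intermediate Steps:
y(C) = -15 (y(C) = -3*5 = -15)
r(L) = 2*L**2 (r(L) = L*(2*L) = 2*L**2)
s = 13 (s = 8 + 5 = 13)
V(g, n) = 13/4 (V(g, n) = 13/(-3*(-1) + 1) = 13/(3 + 1) = 13/4)
sqrt(751 + V(y(-2), r(1))) = sqrt(751 + 13/4) = sqrt(3017/4) = sqrt(3017)/2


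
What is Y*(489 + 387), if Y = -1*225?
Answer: -197100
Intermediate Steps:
Y = -225
Y*(489 + 387) = -225*(489 + 387) = -225*876 = -197100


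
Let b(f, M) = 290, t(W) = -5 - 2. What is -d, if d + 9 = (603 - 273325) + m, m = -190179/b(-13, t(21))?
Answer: 79282169/290 ≈ 2.7339e+5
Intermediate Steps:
t(W) = -7
m = -190179/290 ≈ -655.79
d = -79282169/290 (d = -9 + ((603 - 273325) - 190179/290) = -9 + (-272722 - 190179/290) = -9 - 79279559/290 = -79282169/290 ≈ -2.7339e+5)
-d = -1*(-79282169/290) = 79282169/290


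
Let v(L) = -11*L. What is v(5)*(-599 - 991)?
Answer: 87450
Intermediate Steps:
v(5)*(-599 - 991) = (-11*5)*(-599 - 991) = -55*(-1590) = 87450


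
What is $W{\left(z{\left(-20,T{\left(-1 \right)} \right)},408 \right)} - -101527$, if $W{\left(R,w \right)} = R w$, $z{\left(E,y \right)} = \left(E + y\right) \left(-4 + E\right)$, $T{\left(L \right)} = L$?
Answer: $307159$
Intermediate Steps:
$z{\left(E,y \right)} = \left(-4 + E\right) \left(E + y\right)$
$W{\left(z{\left(-20,T{\left(-1 \right)} \right)},408 \right)} - -101527 = \left(\left(-20\right)^{2} - -80 - -4 - -20\right) 408 - -101527 = \left(400 + 80 + 4 + 20\right) 408 + 101527 = 504 \cdot 408 + 101527 = 205632 + 101527 = 307159$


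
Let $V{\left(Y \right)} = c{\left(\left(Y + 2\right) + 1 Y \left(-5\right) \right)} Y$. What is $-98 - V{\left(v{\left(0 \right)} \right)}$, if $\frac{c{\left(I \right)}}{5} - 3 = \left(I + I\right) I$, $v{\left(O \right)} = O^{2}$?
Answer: $-98$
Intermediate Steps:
$c{\left(I \right)} = 15 + 10 I^{2}$ ($c{\left(I \right)} = 15 + 5 \left(I + I\right) I = 15 + 5 \cdot 2 I I = 15 + 5 \cdot 2 I^{2} = 15 + 10 I^{2}$)
$V{\left(Y \right)} = Y \left(15 + 10 \left(2 - 4 Y\right)^{2}\right)$ ($V{\left(Y \right)} = \left(15 + 10 \left(\left(Y + 2\right) + 1 Y \left(-5\right)\right)^{2}\right) Y = \left(15 + 10 \left(\left(2 + Y\right) + Y \left(-5\right)\right)^{2}\right) Y = \left(15 + 10 \left(\left(2 + Y\right) - 5 Y\right)^{2}\right) Y = \left(15 + 10 \left(2 - 4 Y\right)^{2}\right) Y = Y \left(15 + 10 \left(2 - 4 Y\right)^{2}\right)$)
$-98 - V{\left(v{\left(0 \right)} \right)} = -98 - 5 \cdot 0^{2} \left(3 + 8 \left(-1 + 2 \cdot 0^{2}\right)^{2}\right) = -98 - 5 \cdot 0 \left(3 + 8 \left(-1 + 2 \cdot 0\right)^{2}\right) = -98 - 5 \cdot 0 \left(3 + 8 \left(-1 + 0\right)^{2}\right) = -98 - 5 \cdot 0 \left(3 + 8 \left(-1\right)^{2}\right) = -98 - 5 \cdot 0 \left(3 + 8 \cdot 1\right) = -98 - 5 \cdot 0 \left(3 + 8\right) = -98 - 5 \cdot 0 \cdot 11 = -98 - 0 = -98 + 0 = -98$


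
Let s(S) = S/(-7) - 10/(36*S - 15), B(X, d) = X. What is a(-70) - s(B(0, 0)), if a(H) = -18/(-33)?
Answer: -4/33 ≈ -0.12121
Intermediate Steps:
a(H) = 6/11 (a(H) = -18*(-1/33) = 6/11)
s(S) = -10/(-15 + 36*S) - S/7 (s(S) = S*(-⅐) - 10/(-15 + 36*S) = -S/7 - 10/(-15 + 36*S) = -10/(-15 + 36*S) - S/7)
a(-70) - s(B(0, 0)) = 6/11 - (-70 - 36*0² + 15*0)/(21*(-5 + 12*0)) = 6/11 - (-70 - 36*0 + 0)/(21*(-5 + 0)) = 6/11 - (-70 + 0 + 0)/(21*(-5)) = 6/11 - (-1)*(-70)/(21*5) = 6/11 - 1*⅔ = 6/11 - ⅔ = -4/33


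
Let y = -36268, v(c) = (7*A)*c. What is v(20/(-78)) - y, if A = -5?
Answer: 1414802/39 ≈ 36277.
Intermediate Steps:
v(c) = -35*c (v(c) = (7*(-5))*c = -35*c)
v(20/(-78)) - y = -700/(-78) - 1*(-36268) = -700*(-1)/78 + 36268 = -35*(-10/39) + 36268 = 350/39 + 36268 = 1414802/39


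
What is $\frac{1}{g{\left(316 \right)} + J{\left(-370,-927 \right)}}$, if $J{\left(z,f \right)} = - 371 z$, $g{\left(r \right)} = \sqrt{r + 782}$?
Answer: $\frac{68635}{9421525901} - \frac{3 \sqrt{122}}{18843051802} \approx 7.2832 \cdot 10^{-6}$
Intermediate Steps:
$g{\left(r \right)} = \sqrt{782 + r}$
$\frac{1}{g{\left(316 \right)} + J{\left(-370,-927 \right)}} = \frac{1}{\sqrt{782 + 316} - -137270} = \frac{1}{\sqrt{1098} + 137270} = \frac{1}{3 \sqrt{122} + 137270} = \frac{1}{137270 + 3 \sqrt{122}}$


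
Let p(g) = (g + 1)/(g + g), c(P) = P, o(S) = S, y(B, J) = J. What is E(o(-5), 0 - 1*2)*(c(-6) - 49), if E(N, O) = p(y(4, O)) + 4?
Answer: -935/4 ≈ -233.75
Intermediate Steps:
p(g) = (1 + g)/(2*g) (p(g) = (1 + g)/((2*g)) = (1 + g)*(1/(2*g)) = (1 + g)/(2*g))
E(N, O) = 4 + (1 + O)/(2*O) (E(N, O) = (1 + O)/(2*O) + 4 = 4 + (1 + O)/(2*O))
E(o(-5), 0 - 1*2)*(c(-6) - 49) = ((1 + 9*(0 - 1*2))/(2*(0 - 1*2)))*(-6 - 49) = ((1 + 9*(0 - 2))/(2*(0 - 2)))*(-55) = ((½)*(1 + 9*(-2))/(-2))*(-55) = ((½)*(-½)*(1 - 18))*(-55) = ((½)*(-½)*(-17))*(-55) = (17/4)*(-55) = -935/4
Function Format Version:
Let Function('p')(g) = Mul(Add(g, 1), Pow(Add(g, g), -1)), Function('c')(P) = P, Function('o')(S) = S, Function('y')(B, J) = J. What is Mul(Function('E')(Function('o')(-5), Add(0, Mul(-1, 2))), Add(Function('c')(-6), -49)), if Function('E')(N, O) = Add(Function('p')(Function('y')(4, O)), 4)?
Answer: Rational(-935, 4) ≈ -233.75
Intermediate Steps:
Function('p')(g) = Mul(Rational(1, 2), Pow(g, -1), Add(1, g)) (Function('p')(g) = Mul(Add(1, g), Pow(Mul(2, g), -1)) = Mul(Add(1, g), Mul(Rational(1, 2), Pow(g, -1))) = Mul(Rational(1, 2), Pow(g, -1), Add(1, g)))
Function('E')(N, O) = Add(4, Mul(Rational(1, 2), Pow(O, -1), Add(1, O))) (Function('E')(N, O) = Add(Mul(Rational(1, 2), Pow(O, -1), Add(1, O)), 4) = Add(4, Mul(Rational(1, 2), Pow(O, -1), Add(1, O))))
Mul(Function('E')(Function('o')(-5), Add(0, Mul(-1, 2))), Add(Function('c')(-6), -49)) = Mul(Mul(Rational(1, 2), Pow(Add(0, Mul(-1, 2)), -1), Add(1, Mul(9, Add(0, Mul(-1, 2))))), Add(-6, -49)) = Mul(Mul(Rational(1, 2), Pow(Add(0, -2), -1), Add(1, Mul(9, Add(0, -2)))), -55) = Mul(Mul(Rational(1, 2), Pow(-2, -1), Add(1, Mul(9, -2))), -55) = Mul(Mul(Rational(1, 2), Rational(-1, 2), Add(1, -18)), -55) = Mul(Mul(Rational(1, 2), Rational(-1, 2), -17), -55) = Mul(Rational(17, 4), -55) = Rational(-935, 4)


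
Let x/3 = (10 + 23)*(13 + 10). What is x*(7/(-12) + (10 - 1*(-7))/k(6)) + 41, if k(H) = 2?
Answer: 72269/4 ≈ 18067.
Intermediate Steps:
x = 2277 (x = 3*((10 + 23)*(13 + 10)) = 3*(33*23) = 3*759 = 2277)
x*(7/(-12) + (10 - 1*(-7))/k(6)) + 41 = 2277*(7/(-12) + (10 - 1*(-7))/2) + 41 = 2277*(7*(-1/12) + (10 + 7)*(½)) + 41 = 2277*(-7/12 + 17*(½)) + 41 = 2277*(-7/12 + 17/2) + 41 = 2277*(95/12) + 41 = 72105/4 + 41 = 72269/4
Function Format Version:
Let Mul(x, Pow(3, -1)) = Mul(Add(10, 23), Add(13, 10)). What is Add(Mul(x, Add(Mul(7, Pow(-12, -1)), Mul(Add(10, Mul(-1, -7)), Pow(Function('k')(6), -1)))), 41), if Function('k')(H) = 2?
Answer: Rational(72269, 4) ≈ 18067.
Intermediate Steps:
x = 2277 (x = Mul(3, Mul(Add(10, 23), Add(13, 10))) = Mul(3, Mul(33, 23)) = Mul(3, 759) = 2277)
Add(Mul(x, Add(Mul(7, Pow(-12, -1)), Mul(Add(10, Mul(-1, -7)), Pow(Function('k')(6), -1)))), 41) = Add(Mul(2277, Add(Mul(7, Pow(-12, -1)), Mul(Add(10, Mul(-1, -7)), Pow(2, -1)))), 41) = Add(Mul(2277, Add(Mul(7, Rational(-1, 12)), Mul(Add(10, 7), Rational(1, 2)))), 41) = Add(Mul(2277, Add(Rational(-7, 12), Mul(17, Rational(1, 2)))), 41) = Add(Mul(2277, Add(Rational(-7, 12), Rational(17, 2))), 41) = Add(Mul(2277, Rational(95, 12)), 41) = Add(Rational(72105, 4), 41) = Rational(72269, 4)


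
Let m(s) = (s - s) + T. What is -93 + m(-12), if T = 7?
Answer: -86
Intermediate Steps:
m(s) = 7 (m(s) = (s - s) + 7 = 0 + 7 = 7)
-93 + m(-12) = -93 + 7 = -86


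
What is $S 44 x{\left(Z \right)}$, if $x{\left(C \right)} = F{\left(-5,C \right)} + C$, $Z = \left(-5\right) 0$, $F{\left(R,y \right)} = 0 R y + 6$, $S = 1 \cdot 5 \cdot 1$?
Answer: $1320$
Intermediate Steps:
$S = 5$ ($S = 5 \cdot 1 = 5$)
$F{\left(R,y \right)} = 6$ ($F{\left(R,y \right)} = 0 + 6 = 6$)
$Z = 0$
$x{\left(C \right)} = 6 + C$
$S 44 x{\left(Z \right)} = 5 \cdot 44 \left(6 + 0\right) = 220 \cdot 6 = 1320$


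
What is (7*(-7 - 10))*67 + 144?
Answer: -7829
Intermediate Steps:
(7*(-7 - 10))*67 + 144 = (7*(-17))*67 + 144 = -119*67 + 144 = -7973 + 144 = -7829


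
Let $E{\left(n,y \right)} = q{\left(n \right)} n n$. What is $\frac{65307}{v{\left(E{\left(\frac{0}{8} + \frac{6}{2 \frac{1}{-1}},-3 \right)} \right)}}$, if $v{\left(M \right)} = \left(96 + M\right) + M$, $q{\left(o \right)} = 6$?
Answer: $\frac{21769}{68} \approx 320.13$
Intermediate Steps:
$E{\left(n,y \right)} = 6 n^{2}$ ($E{\left(n,y \right)} = 6 n n = 6 n^{2}$)
$v{\left(M \right)} = 96 + 2 M$
$\frac{65307}{v{\left(E{\left(\frac{0}{8} + \frac{6}{2 \frac{1}{-1}},-3 \right)} \right)}} = \frac{65307}{96 + 2 \cdot 6 \left(\frac{0}{8} + \frac{6}{2 \frac{1}{-1}}\right)^{2}} = \frac{65307}{96 + 2 \cdot 6 \left(0 \cdot \frac{1}{8} + \frac{6}{2 \left(-1\right)}\right)^{2}} = \frac{65307}{96 + 2 \cdot 6 \left(0 + \frac{6}{-2}\right)^{2}} = \frac{65307}{96 + 2 \cdot 6 \left(0 + 6 \left(- \frac{1}{2}\right)\right)^{2}} = \frac{65307}{96 + 2 \cdot 6 \left(0 - 3\right)^{2}} = \frac{65307}{96 + 2 \cdot 6 \left(-3\right)^{2}} = \frac{65307}{96 + 2 \cdot 6 \cdot 9} = \frac{65307}{96 + 2 \cdot 54} = \frac{65307}{96 + 108} = \frac{65307}{204} = 65307 \cdot \frac{1}{204} = \frac{21769}{68}$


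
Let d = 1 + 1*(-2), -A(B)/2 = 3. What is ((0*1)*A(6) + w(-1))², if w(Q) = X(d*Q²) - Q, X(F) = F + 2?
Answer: 4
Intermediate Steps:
A(B) = -6 (A(B) = -2*3 = -6)
d = -1 (d = 1 - 2 = -1)
X(F) = 2 + F
w(Q) = 2 - Q - Q² (w(Q) = (2 - Q²) - Q = 2 - Q - Q²)
((0*1)*A(6) + w(-1))² = ((0*1)*(-6) + (2 - 1*(-1) - 1*(-1)²))² = (0*(-6) + (2 + 1 - 1*1))² = (0 + (2 + 1 - 1))² = (0 + 2)² = 2² = 4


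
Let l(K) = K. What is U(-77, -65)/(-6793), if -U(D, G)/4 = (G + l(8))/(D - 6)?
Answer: 228/563819 ≈ 0.00040438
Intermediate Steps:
U(D, G) = -4*(8 + G)/(-6 + D) (U(D, G) = -4*(G + 8)/(D - 6) = -4*(8 + G)/(-6 + D))
U(-77, -65)/(-6793) = (4*(-8 - 1*(-65))/(-6 - 77))/(-6793) = (4*(-8 + 65)/(-83))*(-1/6793) = (4*(-1/83)*57)*(-1/6793) = -228/83*(-1/6793) = 228/563819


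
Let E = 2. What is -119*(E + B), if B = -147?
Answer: 17255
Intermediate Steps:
-119*(E + B) = -119*(2 - 147) = -119*(-145) = 17255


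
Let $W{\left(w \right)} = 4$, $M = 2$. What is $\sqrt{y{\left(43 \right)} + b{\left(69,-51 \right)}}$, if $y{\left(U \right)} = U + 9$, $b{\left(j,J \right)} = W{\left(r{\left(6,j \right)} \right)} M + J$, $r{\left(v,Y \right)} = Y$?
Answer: $3$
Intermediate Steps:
$b{\left(j,J \right)} = 8 + J$ ($b{\left(j,J \right)} = 4 \cdot 2 + J = 8 + J$)
$y{\left(U \right)} = 9 + U$
$\sqrt{y{\left(43 \right)} + b{\left(69,-51 \right)}} = \sqrt{\left(9 + 43\right) + \left(8 - 51\right)} = \sqrt{52 - 43} = \sqrt{9} = 3$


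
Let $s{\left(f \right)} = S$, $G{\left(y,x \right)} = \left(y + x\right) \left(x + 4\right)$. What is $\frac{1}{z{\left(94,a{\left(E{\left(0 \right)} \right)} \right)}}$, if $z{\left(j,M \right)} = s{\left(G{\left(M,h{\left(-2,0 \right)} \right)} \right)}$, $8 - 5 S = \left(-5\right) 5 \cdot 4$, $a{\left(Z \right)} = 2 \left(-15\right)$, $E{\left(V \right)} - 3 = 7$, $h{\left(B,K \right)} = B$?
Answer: $\frac{5}{108} \approx 0.046296$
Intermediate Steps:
$G{\left(y,x \right)} = \left(4 + x\right) \left(x + y\right)$ ($G{\left(y,x \right)} = \left(x + y\right) \left(4 + x\right) = \left(4 + x\right) \left(x + y\right)$)
$E{\left(V \right)} = 10$ ($E{\left(V \right)} = 3 + 7 = 10$)
$a{\left(Z \right)} = -30$
$S = \frac{108}{5}$ ($S = \frac{8}{5} - \frac{\left(-5\right) 5 \cdot 4}{5} = \frac{8}{5} - \frac{\left(-25\right) 4}{5} = \frac{8}{5} - -20 = \frac{8}{5} + 20 = \frac{108}{5} \approx 21.6$)
$s{\left(f \right)} = \frac{108}{5}$
$z{\left(j,M \right)} = \frac{108}{5}$
$\frac{1}{z{\left(94,a{\left(E{\left(0 \right)} \right)} \right)}} = \frac{1}{\frac{108}{5}} = \frac{5}{108}$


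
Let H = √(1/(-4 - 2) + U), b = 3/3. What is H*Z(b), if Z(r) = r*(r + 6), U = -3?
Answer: 7*I*√114/6 ≈ 12.457*I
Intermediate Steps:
b = 1 (b = 3*(⅓) = 1)
Z(r) = r*(6 + r)
H = I*√114/6 (H = √(1/(-4 - 2) - 3) = √(1/(-6) - 3) = √(-⅙ - 3) = √(-19/6) = I*√114/6 ≈ 1.7795*I)
H*Z(b) = (I*√114/6)*(1*(6 + 1)) = (I*√114/6)*(1*7) = (I*√114/6)*7 = 7*I*√114/6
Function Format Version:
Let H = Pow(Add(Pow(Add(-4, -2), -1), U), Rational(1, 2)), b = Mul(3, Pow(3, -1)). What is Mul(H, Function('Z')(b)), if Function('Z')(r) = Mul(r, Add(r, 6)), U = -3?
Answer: Mul(Rational(7, 6), I, Pow(114, Rational(1, 2))) ≈ Mul(12.457, I)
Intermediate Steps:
b = 1 (b = Mul(3, Rational(1, 3)) = 1)
Function('Z')(r) = Mul(r, Add(6, r))
H = Mul(Rational(1, 6), I, Pow(114, Rational(1, 2))) (H = Pow(Add(Pow(Add(-4, -2), -1), -3), Rational(1, 2)) = Pow(Add(Pow(-6, -1), -3), Rational(1, 2)) = Pow(Add(Rational(-1, 6), -3), Rational(1, 2)) = Pow(Rational(-19, 6), Rational(1, 2)) = Mul(Rational(1, 6), I, Pow(114, Rational(1, 2))) ≈ Mul(1.7795, I))
Mul(H, Function('Z')(b)) = Mul(Mul(Rational(1, 6), I, Pow(114, Rational(1, 2))), Mul(1, Add(6, 1))) = Mul(Mul(Rational(1, 6), I, Pow(114, Rational(1, 2))), Mul(1, 7)) = Mul(Mul(Rational(1, 6), I, Pow(114, Rational(1, 2))), 7) = Mul(Rational(7, 6), I, Pow(114, Rational(1, 2)))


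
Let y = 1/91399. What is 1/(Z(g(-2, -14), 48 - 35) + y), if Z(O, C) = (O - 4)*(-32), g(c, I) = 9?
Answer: -91399/14623839 ≈ -0.0062500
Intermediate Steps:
Z(O, C) = 128 - 32*O (Z(O, C) = (-4 + O)*(-32) = 128 - 32*O)
y = 1/91399 ≈ 1.0941e-5
1/(Z(g(-2, -14), 48 - 35) + y) = 1/((128 - 32*9) + 1/91399) = 1/((128 - 288) + 1/91399) = 1/(-160 + 1/91399) = 1/(-14623839/91399) = -91399/14623839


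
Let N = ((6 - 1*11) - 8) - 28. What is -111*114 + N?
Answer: -12695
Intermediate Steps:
N = -41 (N = ((6 - 11) - 8) - 28 = (-5 - 8) - 28 = -13 - 28 = -41)
-111*114 + N = -111*114 - 41 = -12654 - 41 = -12695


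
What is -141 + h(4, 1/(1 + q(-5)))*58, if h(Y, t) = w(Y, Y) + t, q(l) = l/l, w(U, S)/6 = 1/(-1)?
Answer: -460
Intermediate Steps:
w(U, S) = -6 (w(U, S) = 6/(-1) = 6*(-1) = -6)
q(l) = 1
h(Y, t) = -6 + t
-141 + h(4, 1/(1 + q(-5)))*58 = -141 + (-6 + 1/(1 + 1))*58 = -141 + (-6 + 1/2)*58 = -141 - 11/2*58 = -141 - 319 = -460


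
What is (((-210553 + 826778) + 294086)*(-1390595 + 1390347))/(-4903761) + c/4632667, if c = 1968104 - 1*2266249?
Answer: 348131855025677/7572497253529 ≈ 45.973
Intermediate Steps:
c = -298145 (c = 1968104 - 2266249 = -298145)
(((-210553 + 826778) + 294086)*(-1390595 + 1390347))/(-4903761) + c/4632667 = (((-210553 + 826778) + 294086)*(-1390595 + 1390347))/(-4903761) - 298145/4632667 = ((616225 + 294086)*(-248))*(-1/4903761) - 298145*1/4632667 = (910311*(-248))*(-1/4903761) - 298145/4632667 = -225757128*(-1/4903761) - 298145/4632667 = 75252376/1634587 - 298145/4632667 = 348131855025677/7572497253529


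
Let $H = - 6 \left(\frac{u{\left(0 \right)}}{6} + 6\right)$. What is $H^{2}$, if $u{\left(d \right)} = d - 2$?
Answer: $1156$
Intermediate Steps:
$u{\left(d \right)} = -2 + d$
$H = -34$ ($H = - 6 \left(\frac{-2 + 0}{6} + 6\right) = - 6 \left(\frac{1}{6} \left(-2\right) + 6\right) = - 6 \left(- \frac{1}{3} + 6\right) = \left(-6\right) \frac{17}{3} = -34$)
$H^{2} = \left(-34\right)^{2} = 1156$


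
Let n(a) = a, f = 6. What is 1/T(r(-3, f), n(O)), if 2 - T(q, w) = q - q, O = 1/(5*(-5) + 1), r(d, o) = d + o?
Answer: 1/2 ≈ 0.50000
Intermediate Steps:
O = -1/24 (O = 1/(-25 + 1) = 1/(-24) = -1/24 ≈ -0.041667)
T(q, w) = 2 (T(q, w) = 2 - (q - q) = 2 - 1*0 = 2 + 0 = 2)
1/T(r(-3, f), n(O)) = 1/2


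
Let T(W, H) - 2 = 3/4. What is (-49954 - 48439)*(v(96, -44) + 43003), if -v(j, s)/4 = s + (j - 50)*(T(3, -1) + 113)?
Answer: -2152937233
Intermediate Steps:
T(W, H) = 11/4 (T(W, H) = 2 + 3/4 = 2 + 3*(¼) = 2 + ¾ = 11/4)
v(j, s) = 23150 - 463*j - 4*s (v(j, s) = -4*(s + (j - 50)*(11/4 + 113)) = -4*(s + (-50 + j)*(463/4)) = -4*(s + (-11575/2 + 463*j/4)) = -4*(-11575/2 + s + 463*j/4) = 23150 - 463*j - 4*s)
(-49954 - 48439)*(v(96, -44) + 43003) = (-49954 - 48439)*((23150 - 463*96 - 4*(-44)) + 43003) = -98393*((23150 - 44448 + 176) + 43003) = -98393*(-21122 + 43003) = -98393*21881 = -2152937233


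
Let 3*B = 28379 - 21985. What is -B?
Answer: -6394/3 ≈ -2131.3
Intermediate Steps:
B = 6394/3 (B = (28379 - 21985)/3 = (1/3)*6394 = 6394/3 ≈ 2131.3)
-B = -1*6394/3 = -6394/3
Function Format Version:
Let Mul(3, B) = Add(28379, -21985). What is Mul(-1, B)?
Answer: Rational(-6394, 3) ≈ -2131.3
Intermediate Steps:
B = Rational(6394, 3) (B = Mul(Rational(1, 3), Add(28379, -21985)) = Mul(Rational(1, 3), 6394) = Rational(6394, 3) ≈ 2131.3)
Mul(-1, B) = Mul(-1, Rational(6394, 3)) = Rational(-6394, 3)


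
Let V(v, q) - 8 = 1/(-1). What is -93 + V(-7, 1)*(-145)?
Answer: -1108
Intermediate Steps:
V(v, q) = 7 (V(v, q) = 8 + 1/(-1) = 8 + 1*(-1) = 8 - 1 = 7)
-93 + V(-7, 1)*(-145) = -93 + 7*(-145) = -93 - 1015 = -1108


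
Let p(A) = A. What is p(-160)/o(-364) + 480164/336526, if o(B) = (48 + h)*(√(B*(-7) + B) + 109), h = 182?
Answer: 53252277870/37527865153 + 32*√546/223031 ≈ 1.4224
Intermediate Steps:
o(B) = 25070 + 230*√6*√(-B) (o(B) = (48 + 182)*(√(B*(-7) + B) + 109) = 230*(√(-7*B + B) + 109) = 230*(√(-6*B) + 109) = 230*(√6*√(-B) + 109) = 230*(109 + √6*√(-B)) = 25070 + 230*√6*√(-B))
p(-160)/o(-364) + 480164/336526 = -160/(25070 + 230*√6*√(-1*(-364))) + 480164/336526 = -160/(25070 + 230*√6*√364) + 480164*(1/336526) = -160/(25070 + 230*√6*(2*√91)) + 240082/168263 = -160/(25070 + 460*√546) + 240082/168263 = 240082/168263 - 160/(25070 + 460*√546)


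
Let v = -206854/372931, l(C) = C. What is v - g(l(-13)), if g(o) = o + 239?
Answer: -84489260/372931 ≈ -226.55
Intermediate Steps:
g(o) = 239 + o
v = -206854/372931 (v = -206854*1/372931 = -206854/372931 ≈ -0.55467)
v - g(l(-13)) = -206854/372931 - (239 - 13) = -206854/372931 - 1*226 = -206854/372931 - 226 = -84489260/372931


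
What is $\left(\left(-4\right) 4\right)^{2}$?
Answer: $256$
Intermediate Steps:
$\left(\left(-4\right) 4\right)^{2} = \left(-16\right)^{2} = 256$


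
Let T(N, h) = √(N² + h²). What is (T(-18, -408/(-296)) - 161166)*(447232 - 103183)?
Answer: -55449001134 + 1032147*√49573/37 ≈ -5.5443e+10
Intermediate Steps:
(T(-18, -408/(-296)) - 161166)*(447232 - 103183) = (√((-18)² + (-408/(-296))²) - 161166)*(447232 - 103183) = (√(324 + (-408*(-1/296))²) - 161166)*344049 = (√(324 + (51/37)²) - 161166)*344049 = (√(324 + 2601/1369) - 161166)*344049 = (√(446157/1369) - 161166)*344049 = (3*√49573/37 - 161166)*344049 = (-161166 + 3*√49573/37)*344049 = -55449001134 + 1032147*√49573/37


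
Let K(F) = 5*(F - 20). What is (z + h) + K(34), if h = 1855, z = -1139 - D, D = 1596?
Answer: -810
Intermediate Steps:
z = -2735 (z = -1139 - 1*1596 = -1139 - 1596 = -2735)
K(F) = -100 + 5*F (K(F) = 5*(-20 + F) = -100 + 5*F)
(z + h) + K(34) = (-2735 + 1855) + (-100 + 5*34) = -880 + (-100 + 170) = -880 + 70 = -810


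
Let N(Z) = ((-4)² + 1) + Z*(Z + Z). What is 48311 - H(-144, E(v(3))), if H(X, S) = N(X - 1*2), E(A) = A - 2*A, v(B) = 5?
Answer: 5662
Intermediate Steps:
E(A) = -A
N(Z) = 17 + 2*Z² (N(Z) = (16 + 1) + Z*(2*Z) = 17 + 2*Z²)
H(X, S) = 17 + 2*(-2 + X)² (H(X, S) = 17 + 2*(X - 1*2)² = 17 + 2*(X - 2)² = 17 + 2*(-2 + X)²)
48311 - H(-144, E(v(3))) = 48311 - (17 + 2*(-2 - 144)²) = 48311 - (17 + 2*(-146)²) = 48311 - (17 + 2*21316) = 48311 - (17 + 42632) = 48311 - 1*42649 = 48311 - 42649 = 5662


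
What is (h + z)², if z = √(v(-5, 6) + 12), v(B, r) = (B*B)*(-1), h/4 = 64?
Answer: (256 + I*√13)² ≈ 65523.0 + 1846.0*I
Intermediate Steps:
h = 256 (h = 4*64 = 256)
v(B, r) = -B² (v(B, r) = B²*(-1) = -B²)
z = I*√13 (z = √(-1*(-5)² + 12) = √(-1*25 + 12) = √(-25 + 12) = √(-13) = I*√13 ≈ 3.6056*I)
(h + z)² = (256 + I*√13)²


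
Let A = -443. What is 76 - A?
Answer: 519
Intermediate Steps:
76 - A = 76 - 1*(-443) = 76 + 443 = 519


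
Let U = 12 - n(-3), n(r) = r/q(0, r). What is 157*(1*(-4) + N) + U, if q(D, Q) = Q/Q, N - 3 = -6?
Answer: -1084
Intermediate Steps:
N = -3 (N = 3 - 6 = -3)
q(D, Q) = 1
n(r) = r (n(r) = r/1 = r*1 = r)
U = 15 (U = 12 - 1*(-3) = 12 + 3 = 15)
157*(1*(-4) + N) + U = 157*(1*(-4) - 3) + 15 = 157*(-4 - 3) + 15 = 157*(-7) + 15 = -1099 + 15 = -1084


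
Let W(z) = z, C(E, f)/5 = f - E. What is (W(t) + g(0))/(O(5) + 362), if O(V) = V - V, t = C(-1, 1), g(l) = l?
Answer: 5/181 ≈ 0.027624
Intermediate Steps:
C(E, f) = -5*E + 5*f (C(E, f) = 5*(f - E) = -5*E + 5*f)
t = 10 (t = -5*(-1) + 5*1 = 5 + 5 = 10)
O(V) = 0
(W(t) + g(0))/(O(5) + 362) = (10 + 0)/(0 + 362) = 10/362 = 10*(1/362) = 5/181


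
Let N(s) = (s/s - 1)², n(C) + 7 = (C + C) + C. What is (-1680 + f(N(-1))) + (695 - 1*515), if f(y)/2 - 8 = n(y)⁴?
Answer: 3318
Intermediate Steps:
n(C) = -7 + 3*C (n(C) = -7 + ((C + C) + C) = -7 + (2*C + C) = -7 + 3*C)
N(s) = 0 (N(s) = (1 - 1)² = 0² = 0)
f(y) = 16 + 2*(-7 + 3*y)⁴
(-1680 + f(N(-1))) + (695 - 1*515) = (-1680 + (16 + 2*(-7 + 3*0)⁴)) + (695 - 1*515) = (-1680 + (16 + 2*(-7 + 0)⁴)) + (695 - 515) = (-1680 + (16 + 2*(-7)⁴)) + 180 = (-1680 + (16 + 2*2401)) + 180 = (-1680 + (16 + 4802)) + 180 = (-1680 + 4818) + 180 = 3138 + 180 = 3318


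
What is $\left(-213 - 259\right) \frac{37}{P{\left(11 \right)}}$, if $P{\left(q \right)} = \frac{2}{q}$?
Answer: $-96052$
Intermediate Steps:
$\left(-213 - 259\right) \frac{37}{P{\left(11 \right)}} = \left(-213 - 259\right) \frac{37}{2 \cdot \frac{1}{11}} = - 472 \frac{37}{2 \cdot \frac{1}{11}} = - 472 \frac{37}{\frac{2}{11}} = - 472 \cdot 37 \cdot \frac{11}{2} = \left(-472\right) \frac{407}{2} = -96052$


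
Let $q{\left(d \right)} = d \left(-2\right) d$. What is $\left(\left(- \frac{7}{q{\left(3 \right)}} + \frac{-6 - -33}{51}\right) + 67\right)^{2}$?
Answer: $\frac{431933089}{93636} \approx 4612.9$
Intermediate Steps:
$q{\left(d \right)} = - 2 d^{2}$ ($q{\left(d \right)} = - 2 d d = - 2 d^{2}$)
$\left(\left(- \frac{7}{q{\left(3 \right)}} + \frac{-6 - -33}{51}\right) + 67\right)^{2} = \left(\left(- \frac{7}{\left(-2\right) 3^{2}} + \frac{-6 - -33}{51}\right) + 67\right)^{2} = \left(\left(- \frac{7}{\left(-2\right) 9} + \left(-6 + 33\right) \frac{1}{51}\right) + 67\right)^{2} = \left(\left(- \frac{7}{-18} + 27 \cdot \frac{1}{51}\right) + 67\right)^{2} = \left(\left(\left(-7\right) \left(- \frac{1}{18}\right) + \frac{9}{17}\right) + 67\right)^{2} = \left(\left(\frac{7}{18} + \frac{9}{17}\right) + 67\right)^{2} = \left(\frac{281}{306} + 67\right)^{2} = \left(\frac{20783}{306}\right)^{2} = \frac{431933089}{93636}$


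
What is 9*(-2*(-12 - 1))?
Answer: 234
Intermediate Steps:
9*(-2*(-12 - 1)) = 9*(-2*(-13)) = 9*26 = 234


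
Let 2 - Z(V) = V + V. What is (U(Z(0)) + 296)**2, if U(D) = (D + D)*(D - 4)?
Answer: 82944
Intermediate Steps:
Z(V) = 2 - 2*V (Z(V) = 2 - (V + V) = 2 - 2*V)
U(D) = 2*D*(-4 + D) (U(D) = (2*D)*(-4 + D) = 2*D*(-4 + D))
(U(Z(0)) + 296)**2 = (2*(2 - 2*0)*(-4 + (2 - 2*0)) + 296)**2 = (2*(2 + 0)*(-4 + (2 + 0)) + 296)**2 = (2*2*(-4 + 2) + 296)**2 = (2*2*(-2) + 296)**2 = (-8 + 296)**2 = 288**2 = 82944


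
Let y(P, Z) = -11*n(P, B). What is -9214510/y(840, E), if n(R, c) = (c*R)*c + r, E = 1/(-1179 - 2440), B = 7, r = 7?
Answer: 9214510/452837 ≈ 20.348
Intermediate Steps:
E = -1/3619 (E = 1/(-3619) = -1/3619 ≈ -0.00027632)
n(R, c) = 7 + R*c² (n(R, c) = (c*R)*c + 7 = (R*c)*c + 7 = R*c² + 7 = 7 + R*c²)
y(P, Z) = -77 - 539*P (y(P, Z) = -11*(7 + P*7²) = -11*(7 + P*49) = -11*(7 + 49*P) = -77 - 539*P)
-9214510/y(840, E) = -9214510/(-77 - 539*840) = -9214510/(-77 - 452760) = -9214510/(-452837) = -9214510*(-1/452837) = 9214510/452837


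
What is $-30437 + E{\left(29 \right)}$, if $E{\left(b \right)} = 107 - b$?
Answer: $-30359$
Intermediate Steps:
$-30437 + E{\left(29 \right)} = -30437 + \left(107 - 29\right) = -30437 + 78 = -30359$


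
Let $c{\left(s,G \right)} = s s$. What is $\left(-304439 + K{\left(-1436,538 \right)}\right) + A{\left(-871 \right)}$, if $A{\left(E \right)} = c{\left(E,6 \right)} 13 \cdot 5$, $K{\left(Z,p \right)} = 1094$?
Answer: $49008320$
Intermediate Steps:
$c{\left(s,G \right)} = s^{2}$
$A{\left(E \right)} = 65 E^{2}$ ($A{\left(E \right)} = E^{2} \cdot 13 \cdot 5 = 13 E^{2} \cdot 5 = 65 E^{2}$)
$\left(-304439 + K{\left(-1436,538 \right)}\right) + A{\left(-871 \right)} = \left(-304439 + 1094\right) + 65 \left(-871\right)^{2} = -303345 + 65 \cdot 758641 = -303345 + 49311665 = 49008320$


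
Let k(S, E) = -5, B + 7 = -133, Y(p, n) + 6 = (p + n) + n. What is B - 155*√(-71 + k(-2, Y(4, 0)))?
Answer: -140 - 310*I*√19 ≈ -140.0 - 1351.3*I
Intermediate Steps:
Y(p, n) = -6 + p + 2*n (Y(p, n) = -6 + ((p + n) + n) = -6 + ((n + p) + n) = -6 + (p + 2*n) = -6 + p + 2*n)
B = -140 (B = -7 - 133 = -140)
B - 155*√(-71 + k(-2, Y(4, 0))) = -140 - 155*√(-71 - 5) = -140 - 310*I*√19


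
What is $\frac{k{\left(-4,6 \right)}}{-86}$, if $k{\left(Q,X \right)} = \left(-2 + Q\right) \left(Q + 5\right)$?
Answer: $\frac{3}{43} \approx 0.069767$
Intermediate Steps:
$k{\left(Q,X \right)} = \left(-2 + Q\right) \left(5 + Q\right)$
$\frac{k{\left(-4,6 \right)}}{-86} = \frac{-10 + \left(-4\right)^{2} + 3 \left(-4\right)}{-86} = \left(-10 + 16 - 12\right) \left(- \frac{1}{86}\right) = \left(-6\right) \left(- \frac{1}{86}\right) = \frac{3}{43}$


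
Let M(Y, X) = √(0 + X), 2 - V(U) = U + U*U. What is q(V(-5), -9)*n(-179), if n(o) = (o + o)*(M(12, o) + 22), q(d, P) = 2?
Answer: -15752 - 716*I*√179 ≈ -15752.0 - 9579.4*I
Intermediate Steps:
V(U) = 2 - U - U² (V(U) = 2 - (U + U*U) = 2 - (U + U²) = 2 + (-U - U²) = 2 - U - U²)
M(Y, X) = √X
n(o) = 2*o*(22 + √o) (n(o) = (o + o)*(√o + 22) = (2*o)*(22 + √o) = 2*o*(22 + √o))
q(V(-5), -9)*n(-179) = 2*(2*(-179)*(22 + √(-179))) = 2*(2*(-179)*(22 + I*√179)) = 2*(-7876 - 358*I*√179) = -15752 - 716*I*√179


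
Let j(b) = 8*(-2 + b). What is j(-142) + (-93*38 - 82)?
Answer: -4768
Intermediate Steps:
j(b) = -16 + 8*b
j(-142) + (-93*38 - 82) = (-16 + 8*(-142)) + (-93*38 - 82) = (-16 - 1136) + (-3534 - 82) = -1152 - 3616 = -4768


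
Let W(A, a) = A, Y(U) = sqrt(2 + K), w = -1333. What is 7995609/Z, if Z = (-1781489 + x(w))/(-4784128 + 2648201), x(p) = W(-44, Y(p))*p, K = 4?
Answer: 5692679048181/574279 ≈ 9.9127e+6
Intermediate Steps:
Y(U) = sqrt(6) (Y(U) = sqrt(2 + 4) = sqrt(6))
x(p) = -44*p
Z = 1722837/2135927 (Z = (-1781489 - 44*(-1333))/(-4784128 + 2648201) = (-1781489 + 58652)/(-2135927) = -1722837*(-1/2135927) = 1722837/2135927 ≈ 0.80660)
7995609/Z = 7995609/(1722837/2135927) = 7995609*(2135927/1722837) = 5692679048181/574279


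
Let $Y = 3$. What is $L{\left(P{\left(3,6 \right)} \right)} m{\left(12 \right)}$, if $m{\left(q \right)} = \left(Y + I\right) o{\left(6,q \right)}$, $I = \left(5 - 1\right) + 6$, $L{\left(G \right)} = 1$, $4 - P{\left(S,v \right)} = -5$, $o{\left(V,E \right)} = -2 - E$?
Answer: $-182$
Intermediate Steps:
$P{\left(S,v \right)} = 9$ ($P{\left(S,v \right)} = 4 - -5 = 4 + 5 = 9$)
$I = 10$ ($I = 4 + 6 = 10$)
$m{\left(q \right)} = -26 - 13 q$ ($m{\left(q \right)} = \left(3 + 10\right) \left(-2 - q\right) = 13 \left(-2 - q\right) = -26 - 13 q$)
$L{\left(P{\left(3,6 \right)} \right)} m{\left(12 \right)} = 1 \left(-26 - 156\right) = 1 \left(-182\right) = -182$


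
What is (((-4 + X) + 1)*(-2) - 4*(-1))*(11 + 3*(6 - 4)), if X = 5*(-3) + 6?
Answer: 476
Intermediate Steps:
X = -9 (X = -15 + 6 = -9)
(((-4 + X) + 1)*(-2) - 4*(-1))*(11 + 3*(6 - 4)) = (((-4 - 9) + 1)*(-2) - 4*(-1))*(11 + 3*(6 - 4)) = ((-13 + 1)*(-2) + 4)*(11 + 3*2) = (-12*(-2) + 4)*(11 + 6) = (24 + 4)*17 = 28*17 = 476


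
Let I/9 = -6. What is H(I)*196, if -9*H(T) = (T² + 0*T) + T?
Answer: -62328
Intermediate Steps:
I = -54 (I = 9*(-6) = -54)
H(T) = -T/9 - T²/9 (H(T) = -((T² + 0*T) + T)/9 = -((T² + 0) + T)/9 = -(T² + T)/9 = -(T + T²)/9 = -T/9 - T²/9)
H(I)*196 = -⅑*(-54)*(1 - 54)*196 = -⅑*(-54)*(-53)*196 = -318*196 = -62328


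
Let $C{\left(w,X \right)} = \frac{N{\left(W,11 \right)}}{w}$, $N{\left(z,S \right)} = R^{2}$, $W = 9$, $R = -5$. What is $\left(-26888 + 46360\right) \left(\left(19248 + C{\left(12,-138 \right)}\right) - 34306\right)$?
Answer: $- \frac{879506428}{3} \approx -2.9317 \cdot 10^{8}$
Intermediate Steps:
$N{\left(z,S \right)} = 25$ ($N{\left(z,S \right)} = \left(-5\right)^{2} = 25$)
$C{\left(w,X \right)} = \frac{25}{w}$
$\left(-26888 + 46360\right) \left(\left(19248 + C{\left(12,-138 \right)}\right) - 34306\right) = \left(-26888 + 46360\right) \left(\left(19248 + \frac{25}{12}\right) - 34306\right) = 19472 \left(\left(19248 + 25 \cdot \frac{1}{12}\right) - 34306\right) = 19472 \left(\left(19248 + \frac{25}{12}\right) - 34306\right) = 19472 \left(\frac{231001}{12} - 34306\right) = 19472 \left(- \frac{180671}{12}\right) = - \frac{879506428}{3}$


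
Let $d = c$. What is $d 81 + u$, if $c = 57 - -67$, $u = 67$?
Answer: $10111$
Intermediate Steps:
$c = 124$ ($c = 57 + 67 = 124$)
$d = 124$
$d 81 + u = 124 \cdot 81 + 67 = 10044 + 67 = 10111$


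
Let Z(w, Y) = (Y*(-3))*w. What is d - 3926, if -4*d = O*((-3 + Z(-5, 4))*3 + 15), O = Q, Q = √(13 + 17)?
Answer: -3926 - 93*√30/2 ≈ -4180.7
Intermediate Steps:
Z(w, Y) = -3*Y*w (Z(w, Y) = (-3*Y)*w = -3*Y*w)
Q = √30 ≈ 5.4772
O = √30 ≈ 5.4772
d = -93*√30/2 (d = -√30*((-3 - 3*4*(-5))*3 + 15)/4 = -√30*((-3 + 60)*3 + 15)/4 = -√30*(57*3 + 15)/4 = -√30*(171 + 15)/4 = -√30*186/4 = -93*√30/2 ≈ -254.69)
d - 3926 = -93*√30/2 - 3926 = -3926 - 93*√30/2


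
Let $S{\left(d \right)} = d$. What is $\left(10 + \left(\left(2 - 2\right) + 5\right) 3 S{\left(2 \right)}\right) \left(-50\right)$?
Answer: $-2000$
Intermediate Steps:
$\left(10 + \left(\left(2 - 2\right) + 5\right) 3 S{\left(2 \right)}\right) \left(-50\right) = \left(10 + \left(\left(2 - 2\right) + 5\right) 3 \cdot 2\right) \left(-50\right) = \left(10 + \left(0 + 5\right) 3 \cdot 2\right) \left(-50\right) = \left(10 + 5 \cdot 3 \cdot 2\right) \left(-50\right) = \left(10 + 15 \cdot 2\right) \left(-50\right) = \left(10 + 30\right) \left(-50\right) = 40 \left(-50\right) = -2000$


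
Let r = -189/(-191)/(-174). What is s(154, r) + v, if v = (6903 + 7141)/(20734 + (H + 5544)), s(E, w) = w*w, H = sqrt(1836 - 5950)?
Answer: 22646554435244075/42372094281248716 - 77242*I*sqrt(34)/345268699 ≈ 0.53447 - 0.0013045*I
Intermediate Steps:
H = 11*I*sqrt(34) (H = sqrt(-4114) = 11*I*sqrt(34) ≈ 64.141*I)
r = -63/11078 (r = -189*(-1/191)*(-1/174) = (189/191)*(-1/174) = -63/11078 ≈ -0.0056869)
s(E, w) = w**2
v = 14044/(26278 + 11*I*sqrt(34)) (v = (6903 + 7141)/(20734 + (11*I*sqrt(34) + 5544)) = 14044/(20734 + (5544 + 11*I*sqrt(34))) = 14044/(26278 + 11*I*sqrt(34)) ≈ 0.53444 - 0.0013045*I)
s(154, r) + v = (-63/11078)**2 + (184524116/345268699 - 77242*I*sqrt(34)/345268699) = 3969/122722084 + (184524116/345268699 - 77242*I*sqrt(34)/345268699) = 22646554435244075/42372094281248716 - 77242*I*sqrt(34)/345268699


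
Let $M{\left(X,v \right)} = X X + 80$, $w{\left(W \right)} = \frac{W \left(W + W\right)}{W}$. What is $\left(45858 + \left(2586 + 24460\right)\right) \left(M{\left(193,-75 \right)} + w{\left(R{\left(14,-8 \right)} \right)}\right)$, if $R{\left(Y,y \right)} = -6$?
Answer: $2720558568$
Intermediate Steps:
$w{\left(W \right)} = 2 W$ ($w{\left(W \right)} = \frac{W 2 W}{W} = \frac{2 W^{2}}{W} = 2 W$)
$M{\left(X,v \right)} = 80 + X^{2}$ ($M{\left(X,v \right)} = X^{2} + 80 = 80 + X^{2}$)
$\left(45858 + \left(2586 + 24460\right)\right) \left(M{\left(193,-75 \right)} + w{\left(R{\left(14,-8 \right)} \right)}\right) = \left(45858 + \left(2586 + 24460\right)\right) \left(\left(80 + 193^{2}\right) + 2 \left(-6\right)\right) = \left(45858 + 27046\right) \left(\left(80 + 37249\right) - 12\right) = 72904 \left(37329 - 12\right) = 72904 \cdot 37317 = 2720558568$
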